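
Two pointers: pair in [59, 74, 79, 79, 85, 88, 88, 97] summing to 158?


lo=0(59)+hi=7(97)=156
lo=1(74)+hi=7(97)=171
lo=1(74)+hi=6(88)=162
lo=1(74)+hi=5(88)=162
lo=1(74)+hi=4(85)=159
lo=1(74)+hi=3(79)=153
lo=2(79)+hi=3(79)=158

Yes: 79+79=158


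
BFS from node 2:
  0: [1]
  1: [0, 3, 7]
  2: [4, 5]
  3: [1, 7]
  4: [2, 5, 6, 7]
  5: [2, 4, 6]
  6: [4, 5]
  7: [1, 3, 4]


Visit 2, enqueue [4, 5]
Visit 4, enqueue [6, 7]
Visit 5, enqueue []
Visit 6, enqueue []
Visit 7, enqueue [1, 3]
Visit 1, enqueue [0]
Visit 3, enqueue []
Visit 0, enqueue []

BFS order: [2, 4, 5, 6, 7, 1, 3, 0]


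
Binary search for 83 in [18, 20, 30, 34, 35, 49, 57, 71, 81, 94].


Step 1: lo=0, hi=9, mid=4, val=35
Step 2: lo=5, hi=9, mid=7, val=71
Step 3: lo=8, hi=9, mid=8, val=81
Step 4: lo=9, hi=9, mid=9, val=94

Not found


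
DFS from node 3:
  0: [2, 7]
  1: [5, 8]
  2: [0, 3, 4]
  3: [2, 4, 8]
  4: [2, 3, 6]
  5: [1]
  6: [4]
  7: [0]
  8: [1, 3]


Visit 3, push [8, 4, 2]
Visit 2, push [4, 0]
Visit 0, push [7]
Visit 7, push []
Visit 4, push [6]
Visit 6, push []
Visit 8, push [1]
Visit 1, push [5]
Visit 5, push []

DFS order: [3, 2, 0, 7, 4, 6, 8, 1, 5]


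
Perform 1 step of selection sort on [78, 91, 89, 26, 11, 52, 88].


Initial: [78, 91, 89, 26, 11, 52, 88]
Step 1: min=11 at 4
  Swap: [11, 91, 89, 26, 78, 52, 88]

After 1 step: [11, 91, 89, 26, 78, 52, 88]


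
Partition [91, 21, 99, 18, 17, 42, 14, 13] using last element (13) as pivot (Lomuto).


Pivot: 13
Place pivot at 0: [13, 21, 99, 18, 17, 42, 14, 91]

Partitioned: [13, 21, 99, 18, 17, 42, 14, 91]


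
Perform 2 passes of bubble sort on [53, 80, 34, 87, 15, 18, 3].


Initial: [53, 80, 34, 87, 15, 18, 3]
Pass 1: [53, 34, 80, 15, 18, 3, 87] (4 swaps)
Pass 2: [34, 53, 15, 18, 3, 80, 87] (4 swaps)

After 2 passes: [34, 53, 15, 18, 3, 80, 87]


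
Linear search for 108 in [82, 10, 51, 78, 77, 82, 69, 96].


i=0: 82!=108
i=1: 10!=108
i=2: 51!=108
i=3: 78!=108
i=4: 77!=108
i=5: 82!=108
i=6: 69!=108
i=7: 96!=108

Not found, 8 comps


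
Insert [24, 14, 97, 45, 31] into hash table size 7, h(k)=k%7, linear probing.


Insert 24: h=3 -> slot 3
Insert 14: h=0 -> slot 0
Insert 97: h=6 -> slot 6
Insert 45: h=3, 1 probes -> slot 4
Insert 31: h=3, 2 probes -> slot 5

Table: [14, None, None, 24, 45, 31, 97]


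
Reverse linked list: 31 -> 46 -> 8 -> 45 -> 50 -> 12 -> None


Step 1: curr=31, set curr.next=prev(None) | reversed so far: 31
Step 2: curr=46, set curr.next=prev(31) | reversed so far: 46 -> 31
Step 3: curr=8, set curr.next=prev(46) | reversed so far: 8 -> 46 -> 31
Step 4: curr=45, set curr.next=prev(8) | reversed so far: 45 -> 8 -> 46 -> 31
Step 5: curr=50, set curr.next=prev(45) | reversed so far: 50 -> 45 -> 8 -> 46 -> 31
Step 6: curr=12, set curr.next=prev(50) | reversed so far: 12 -> 50 -> 45 -> 8 -> 46 -> 31

12 -> 50 -> 45 -> 8 -> 46 -> 31 -> None


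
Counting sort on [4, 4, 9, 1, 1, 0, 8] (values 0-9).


Input: [4, 4, 9, 1, 1, 0, 8]
Counts: [1, 2, 0, 0, 2, 0, 0, 0, 1, 1]

Sorted: [0, 1, 1, 4, 4, 8, 9]


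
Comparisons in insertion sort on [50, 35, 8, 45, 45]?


Algorithm: insertion sort
Input: [50, 35, 8, 45, 45]
Sorted: [8, 35, 45, 45, 50]

7


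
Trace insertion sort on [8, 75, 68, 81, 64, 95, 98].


Initial: [8, 75, 68, 81, 64, 95, 98]
Insert 75: [8, 75, 68, 81, 64, 95, 98]
Insert 68: [8, 68, 75, 81, 64, 95, 98]
Insert 81: [8, 68, 75, 81, 64, 95, 98]
Insert 64: [8, 64, 68, 75, 81, 95, 98]
Insert 95: [8, 64, 68, 75, 81, 95, 98]
Insert 98: [8, 64, 68, 75, 81, 95, 98]

Sorted: [8, 64, 68, 75, 81, 95, 98]


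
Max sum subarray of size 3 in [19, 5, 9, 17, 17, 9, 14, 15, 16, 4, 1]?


[0:3]: 33
[1:4]: 31
[2:5]: 43
[3:6]: 43
[4:7]: 40
[5:8]: 38
[6:9]: 45
[7:10]: 35
[8:11]: 21

Max: 45 at [6:9]


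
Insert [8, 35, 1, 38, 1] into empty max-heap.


Insert 8: [8]
Insert 35: [35, 8]
Insert 1: [35, 8, 1]
Insert 38: [38, 35, 1, 8]
Insert 1: [38, 35, 1, 8, 1]

Final heap: [38, 35, 1, 8, 1]


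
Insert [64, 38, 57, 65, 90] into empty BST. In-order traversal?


Insert 64: root
Insert 38: L from 64
Insert 57: L from 64 -> R from 38
Insert 65: R from 64
Insert 90: R from 64 -> R from 65

In-order: [38, 57, 64, 65, 90]


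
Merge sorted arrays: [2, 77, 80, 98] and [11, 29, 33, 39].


Take 2 from A
Take 11 from B
Take 29 from B
Take 33 from B
Take 39 from B

Merged: [2, 11, 29, 33, 39, 77, 80, 98]


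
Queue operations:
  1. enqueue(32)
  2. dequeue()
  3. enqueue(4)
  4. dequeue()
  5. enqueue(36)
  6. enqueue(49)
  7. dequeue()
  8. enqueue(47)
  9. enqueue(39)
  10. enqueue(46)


enqueue(32) -> [32]
dequeue()->32, []
enqueue(4) -> [4]
dequeue()->4, []
enqueue(36) -> [36]
enqueue(49) -> [36, 49]
dequeue()->36, [49]
enqueue(47) -> [49, 47]
enqueue(39) -> [49, 47, 39]
enqueue(46) -> [49, 47, 39, 46]

Final queue: [49, 47, 39, 46]


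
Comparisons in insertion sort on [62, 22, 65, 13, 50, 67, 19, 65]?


Algorithm: insertion sort
Input: [62, 22, 65, 13, 50, 67, 19, 65]
Sorted: [13, 19, 22, 50, 62, 65, 65, 67]

17


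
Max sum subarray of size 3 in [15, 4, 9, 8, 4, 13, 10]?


[0:3]: 28
[1:4]: 21
[2:5]: 21
[3:6]: 25
[4:7]: 27

Max: 28 at [0:3]


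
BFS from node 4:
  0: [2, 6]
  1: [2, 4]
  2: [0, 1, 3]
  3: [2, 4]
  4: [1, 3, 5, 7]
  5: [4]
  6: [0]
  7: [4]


Visit 4, enqueue [1, 3, 5, 7]
Visit 1, enqueue [2]
Visit 3, enqueue []
Visit 5, enqueue []
Visit 7, enqueue []
Visit 2, enqueue [0]
Visit 0, enqueue [6]
Visit 6, enqueue []

BFS order: [4, 1, 3, 5, 7, 2, 0, 6]


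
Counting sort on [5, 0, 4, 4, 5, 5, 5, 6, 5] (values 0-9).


Input: [5, 0, 4, 4, 5, 5, 5, 6, 5]
Counts: [1, 0, 0, 0, 2, 5, 1, 0, 0, 0]

Sorted: [0, 4, 4, 5, 5, 5, 5, 5, 6]


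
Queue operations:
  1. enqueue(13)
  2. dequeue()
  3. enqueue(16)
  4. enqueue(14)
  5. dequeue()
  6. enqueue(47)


enqueue(13) -> [13]
dequeue()->13, []
enqueue(16) -> [16]
enqueue(14) -> [16, 14]
dequeue()->16, [14]
enqueue(47) -> [14, 47]

Final queue: [14, 47]


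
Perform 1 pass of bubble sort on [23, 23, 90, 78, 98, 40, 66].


Initial: [23, 23, 90, 78, 98, 40, 66]
Pass 1: [23, 23, 78, 90, 40, 66, 98] (3 swaps)

After 1 pass: [23, 23, 78, 90, 40, 66, 98]


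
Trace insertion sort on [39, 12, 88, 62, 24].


Initial: [39, 12, 88, 62, 24]
Insert 12: [12, 39, 88, 62, 24]
Insert 88: [12, 39, 88, 62, 24]
Insert 62: [12, 39, 62, 88, 24]
Insert 24: [12, 24, 39, 62, 88]

Sorted: [12, 24, 39, 62, 88]


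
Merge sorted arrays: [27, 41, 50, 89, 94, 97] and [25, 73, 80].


Take 25 from B
Take 27 from A
Take 41 from A
Take 50 from A
Take 73 from B
Take 80 from B

Merged: [25, 27, 41, 50, 73, 80, 89, 94, 97]


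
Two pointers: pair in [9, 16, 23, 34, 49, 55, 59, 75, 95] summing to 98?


lo=0(9)+hi=8(95)=104
lo=0(9)+hi=7(75)=84
lo=1(16)+hi=7(75)=91
lo=2(23)+hi=7(75)=98

Yes: 23+75=98


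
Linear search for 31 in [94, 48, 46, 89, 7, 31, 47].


i=0: 94!=31
i=1: 48!=31
i=2: 46!=31
i=3: 89!=31
i=4: 7!=31
i=5: 31==31 found!

Found at 5, 6 comps


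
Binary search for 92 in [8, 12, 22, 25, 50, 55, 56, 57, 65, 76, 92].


Step 1: lo=0, hi=10, mid=5, val=55
Step 2: lo=6, hi=10, mid=8, val=65
Step 3: lo=9, hi=10, mid=9, val=76
Step 4: lo=10, hi=10, mid=10, val=92

Found at index 10


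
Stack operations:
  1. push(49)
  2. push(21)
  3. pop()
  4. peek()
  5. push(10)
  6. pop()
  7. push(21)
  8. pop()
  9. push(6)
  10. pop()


push(49) -> [49]
push(21) -> [49, 21]
pop()->21, [49]
peek()->49
push(10) -> [49, 10]
pop()->10, [49]
push(21) -> [49, 21]
pop()->21, [49]
push(6) -> [49, 6]
pop()->6, [49]

Final stack: [49]


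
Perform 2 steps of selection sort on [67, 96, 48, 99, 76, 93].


Initial: [67, 96, 48, 99, 76, 93]
Step 1: min=48 at 2
  Swap: [48, 96, 67, 99, 76, 93]
Step 2: min=67 at 2
  Swap: [48, 67, 96, 99, 76, 93]

After 2 steps: [48, 67, 96, 99, 76, 93]


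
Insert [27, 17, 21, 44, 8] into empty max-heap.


Insert 27: [27]
Insert 17: [27, 17]
Insert 21: [27, 17, 21]
Insert 44: [44, 27, 21, 17]
Insert 8: [44, 27, 21, 17, 8]

Final heap: [44, 27, 21, 17, 8]


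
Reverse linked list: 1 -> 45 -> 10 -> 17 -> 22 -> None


Step 1: curr=1, set curr.next=prev(None) | reversed so far: 1
Step 2: curr=45, set curr.next=prev(1) | reversed so far: 45 -> 1
Step 3: curr=10, set curr.next=prev(45) | reversed so far: 10 -> 45 -> 1
Step 4: curr=17, set curr.next=prev(10) | reversed so far: 17 -> 10 -> 45 -> 1
Step 5: curr=22, set curr.next=prev(17) | reversed so far: 22 -> 17 -> 10 -> 45 -> 1

22 -> 17 -> 10 -> 45 -> 1 -> None


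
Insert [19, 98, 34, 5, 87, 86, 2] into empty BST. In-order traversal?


Insert 19: root
Insert 98: R from 19
Insert 34: R from 19 -> L from 98
Insert 5: L from 19
Insert 87: R from 19 -> L from 98 -> R from 34
Insert 86: R from 19 -> L from 98 -> R from 34 -> L from 87
Insert 2: L from 19 -> L from 5

In-order: [2, 5, 19, 34, 86, 87, 98]


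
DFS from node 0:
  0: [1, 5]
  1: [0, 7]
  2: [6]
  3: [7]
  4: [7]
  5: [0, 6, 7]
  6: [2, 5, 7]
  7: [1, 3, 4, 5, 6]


Visit 0, push [5, 1]
Visit 1, push [7]
Visit 7, push [6, 5, 4, 3]
Visit 3, push []
Visit 4, push []
Visit 5, push [6]
Visit 6, push [2]
Visit 2, push []

DFS order: [0, 1, 7, 3, 4, 5, 6, 2]


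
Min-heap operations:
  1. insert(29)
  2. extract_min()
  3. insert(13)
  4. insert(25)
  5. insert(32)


insert(29) -> [29]
extract_min()->29, []
insert(13) -> [13]
insert(25) -> [13, 25]
insert(32) -> [13, 25, 32]

Final heap: [13, 25, 32]


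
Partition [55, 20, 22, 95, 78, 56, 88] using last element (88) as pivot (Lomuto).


Pivot: 88
  55 <= 88: advance i (no swap)
  20 <= 88: advance i (no swap)
  22 <= 88: advance i (no swap)
  78 <= 88: swap -> [55, 20, 22, 78, 95, 56, 88]
  56 <= 88: swap -> [55, 20, 22, 78, 56, 95, 88]
Place pivot at 5: [55, 20, 22, 78, 56, 88, 95]

Partitioned: [55, 20, 22, 78, 56, 88, 95]


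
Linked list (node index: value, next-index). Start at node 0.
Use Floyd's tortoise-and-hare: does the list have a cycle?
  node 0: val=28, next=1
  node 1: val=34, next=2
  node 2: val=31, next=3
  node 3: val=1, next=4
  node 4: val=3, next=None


Floyd's tortoise (slow, +1) and hare (fast, +2):
  init: slow=0, fast=0
  step 1: slow=1, fast=2
  step 2: slow=2, fast=4
  step 3: fast -> None, no cycle

Cycle: no


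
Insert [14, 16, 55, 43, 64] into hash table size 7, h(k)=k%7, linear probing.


Insert 14: h=0 -> slot 0
Insert 16: h=2 -> slot 2
Insert 55: h=6 -> slot 6
Insert 43: h=1 -> slot 1
Insert 64: h=1, 2 probes -> slot 3

Table: [14, 43, 16, 64, None, None, 55]


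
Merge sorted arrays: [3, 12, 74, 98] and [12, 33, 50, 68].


Take 3 from A
Take 12 from A
Take 12 from B
Take 33 from B
Take 50 from B
Take 68 from B

Merged: [3, 12, 12, 33, 50, 68, 74, 98]


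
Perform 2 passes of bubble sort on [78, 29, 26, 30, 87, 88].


Initial: [78, 29, 26, 30, 87, 88]
Pass 1: [29, 26, 30, 78, 87, 88] (3 swaps)
Pass 2: [26, 29, 30, 78, 87, 88] (1 swaps)

After 2 passes: [26, 29, 30, 78, 87, 88]


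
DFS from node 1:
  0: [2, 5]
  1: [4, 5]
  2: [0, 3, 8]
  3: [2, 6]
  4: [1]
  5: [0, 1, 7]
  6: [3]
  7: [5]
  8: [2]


Visit 1, push [5, 4]
Visit 4, push []
Visit 5, push [7, 0]
Visit 0, push [2]
Visit 2, push [8, 3]
Visit 3, push [6]
Visit 6, push []
Visit 8, push []
Visit 7, push []

DFS order: [1, 4, 5, 0, 2, 3, 6, 8, 7]


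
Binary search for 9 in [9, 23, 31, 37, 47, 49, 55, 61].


Step 1: lo=0, hi=7, mid=3, val=37
Step 2: lo=0, hi=2, mid=1, val=23
Step 3: lo=0, hi=0, mid=0, val=9

Found at index 0


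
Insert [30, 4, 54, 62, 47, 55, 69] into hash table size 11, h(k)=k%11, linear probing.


Insert 30: h=8 -> slot 8
Insert 4: h=4 -> slot 4
Insert 54: h=10 -> slot 10
Insert 62: h=7 -> slot 7
Insert 47: h=3 -> slot 3
Insert 55: h=0 -> slot 0
Insert 69: h=3, 2 probes -> slot 5

Table: [55, None, None, 47, 4, 69, None, 62, 30, None, 54]


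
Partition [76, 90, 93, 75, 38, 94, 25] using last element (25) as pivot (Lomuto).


Pivot: 25
Place pivot at 0: [25, 90, 93, 75, 38, 94, 76]

Partitioned: [25, 90, 93, 75, 38, 94, 76]


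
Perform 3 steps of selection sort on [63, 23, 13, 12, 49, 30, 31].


Initial: [63, 23, 13, 12, 49, 30, 31]
Step 1: min=12 at 3
  Swap: [12, 23, 13, 63, 49, 30, 31]
Step 2: min=13 at 2
  Swap: [12, 13, 23, 63, 49, 30, 31]
Step 3: min=23 at 2
  Swap: [12, 13, 23, 63, 49, 30, 31]

After 3 steps: [12, 13, 23, 63, 49, 30, 31]


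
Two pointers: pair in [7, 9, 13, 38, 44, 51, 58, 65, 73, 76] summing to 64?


lo=0(7)+hi=9(76)=83
lo=0(7)+hi=8(73)=80
lo=0(7)+hi=7(65)=72
lo=0(7)+hi=6(58)=65
lo=0(7)+hi=5(51)=58
lo=1(9)+hi=5(51)=60
lo=2(13)+hi=5(51)=64

Yes: 13+51=64


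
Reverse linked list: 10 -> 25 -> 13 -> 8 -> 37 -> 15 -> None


Step 1: curr=10, set curr.next=prev(None) | reversed so far: 10
Step 2: curr=25, set curr.next=prev(10) | reversed so far: 25 -> 10
Step 3: curr=13, set curr.next=prev(25) | reversed so far: 13 -> 25 -> 10
Step 4: curr=8, set curr.next=prev(13) | reversed so far: 8 -> 13 -> 25 -> 10
Step 5: curr=37, set curr.next=prev(8) | reversed so far: 37 -> 8 -> 13 -> 25 -> 10
Step 6: curr=15, set curr.next=prev(37) | reversed so far: 15 -> 37 -> 8 -> 13 -> 25 -> 10

15 -> 37 -> 8 -> 13 -> 25 -> 10 -> None


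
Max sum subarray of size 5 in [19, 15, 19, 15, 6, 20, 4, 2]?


[0:5]: 74
[1:6]: 75
[2:7]: 64
[3:8]: 47

Max: 75 at [1:6]


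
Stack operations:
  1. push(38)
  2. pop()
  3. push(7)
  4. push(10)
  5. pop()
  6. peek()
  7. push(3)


push(38) -> [38]
pop()->38, []
push(7) -> [7]
push(10) -> [7, 10]
pop()->10, [7]
peek()->7
push(3) -> [7, 3]

Final stack: [7, 3]


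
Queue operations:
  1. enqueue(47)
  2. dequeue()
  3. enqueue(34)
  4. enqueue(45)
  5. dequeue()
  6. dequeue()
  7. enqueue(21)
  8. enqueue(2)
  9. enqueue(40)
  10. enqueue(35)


enqueue(47) -> [47]
dequeue()->47, []
enqueue(34) -> [34]
enqueue(45) -> [34, 45]
dequeue()->34, [45]
dequeue()->45, []
enqueue(21) -> [21]
enqueue(2) -> [21, 2]
enqueue(40) -> [21, 2, 40]
enqueue(35) -> [21, 2, 40, 35]

Final queue: [21, 2, 40, 35]


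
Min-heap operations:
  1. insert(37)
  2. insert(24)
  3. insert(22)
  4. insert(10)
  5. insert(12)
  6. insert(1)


insert(37) -> [37]
insert(24) -> [24, 37]
insert(22) -> [22, 37, 24]
insert(10) -> [10, 22, 24, 37]
insert(12) -> [10, 12, 24, 37, 22]
insert(1) -> [1, 12, 10, 37, 22, 24]

Final heap: [1, 12, 10, 37, 22, 24]


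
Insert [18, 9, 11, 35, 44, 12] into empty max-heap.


Insert 18: [18]
Insert 9: [18, 9]
Insert 11: [18, 9, 11]
Insert 35: [35, 18, 11, 9]
Insert 44: [44, 35, 11, 9, 18]
Insert 12: [44, 35, 12, 9, 18, 11]

Final heap: [44, 35, 12, 9, 18, 11]


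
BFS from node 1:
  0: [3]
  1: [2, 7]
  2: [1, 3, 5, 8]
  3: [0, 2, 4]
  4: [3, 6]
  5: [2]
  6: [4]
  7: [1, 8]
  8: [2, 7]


Visit 1, enqueue [2, 7]
Visit 2, enqueue [3, 5, 8]
Visit 7, enqueue []
Visit 3, enqueue [0, 4]
Visit 5, enqueue []
Visit 8, enqueue []
Visit 0, enqueue []
Visit 4, enqueue [6]
Visit 6, enqueue []

BFS order: [1, 2, 7, 3, 5, 8, 0, 4, 6]


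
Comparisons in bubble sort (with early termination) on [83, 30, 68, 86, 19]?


Algorithm: bubble sort (with early termination)
Input: [83, 30, 68, 86, 19]
Sorted: [19, 30, 68, 83, 86]

10


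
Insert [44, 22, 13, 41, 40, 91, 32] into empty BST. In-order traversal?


Insert 44: root
Insert 22: L from 44
Insert 13: L from 44 -> L from 22
Insert 41: L from 44 -> R from 22
Insert 40: L from 44 -> R from 22 -> L from 41
Insert 91: R from 44
Insert 32: L from 44 -> R from 22 -> L from 41 -> L from 40

In-order: [13, 22, 32, 40, 41, 44, 91]


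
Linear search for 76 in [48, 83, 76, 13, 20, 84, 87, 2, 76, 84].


i=0: 48!=76
i=1: 83!=76
i=2: 76==76 found!

Found at 2, 3 comps


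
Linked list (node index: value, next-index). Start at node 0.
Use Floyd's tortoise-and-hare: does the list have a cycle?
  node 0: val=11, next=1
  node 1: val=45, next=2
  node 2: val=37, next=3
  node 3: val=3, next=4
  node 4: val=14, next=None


Floyd's tortoise (slow, +1) and hare (fast, +2):
  init: slow=0, fast=0
  step 1: slow=1, fast=2
  step 2: slow=2, fast=4
  step 3: fast -> None, no cycle

Cycle: no


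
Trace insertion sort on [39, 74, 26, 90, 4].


Initial: [39, 74, 26, 90, 4]
Insert 74: [39, 74, 26, 90, 4]
Insert 26: [26, 39, 74, 90, 4]
Insert 90: [26, 39, 74, 90, 4]
Insert 4: [4, 26, 39, 74, 90]

Sorted: [4, 26, 39, 74, 90]


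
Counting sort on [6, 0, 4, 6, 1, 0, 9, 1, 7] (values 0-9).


Input: [6, 0, 4, 6, 1, 0, 9, 1, 7]
Counts: [2, 2, 0, 0, 1, 0, 2, 1, 0, 1]

Sorted: [0, 0, 1, 1, 4, 6, 6, 7, 9]


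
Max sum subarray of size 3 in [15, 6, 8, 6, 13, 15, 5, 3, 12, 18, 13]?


[0:3]: 29
[1:4]: 20
[2:5]: 27
[3:6]: 34
[4:7]: 33
[5:8]: 23
[6:9]: 20
[7:10]: 33
[8:11]: 43

Max: 43 at [8:11]


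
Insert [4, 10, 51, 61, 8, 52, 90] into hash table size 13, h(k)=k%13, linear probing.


Insert 4: h=4 -> slot 4
Insert 10: h=10 -> slot 10
Insert 51: h=12 -> slot 12
Insert 61: h=9 -> slot 9
Insert 8: h=8 -> slot 8
Insert 52: h=0 -> slot 0
Insert 90: h=12, 2 probes -> slot 1

Table: [52, 90, None, None, 4, None, None, None, 8, 61, 10, None, 51]


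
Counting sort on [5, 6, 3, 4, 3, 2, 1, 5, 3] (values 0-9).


Input: [5, 6, 3, 4, 3, 2, 1, 5, 3]
Counts: [0, 1, 1, 3, 1, 2, 1, 0, 0, 0]

Sorted: [1, 2, 3, 3, 3, 4, 5, 5, 6]


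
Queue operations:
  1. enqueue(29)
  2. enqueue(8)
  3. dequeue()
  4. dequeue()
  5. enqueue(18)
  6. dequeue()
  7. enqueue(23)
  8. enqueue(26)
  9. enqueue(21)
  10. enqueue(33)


enqueue(29) -> [29]
enqueue(8) -> [29, 8]
dequeue()->29, [8]
dequeue()->8, []
enqueue(18) -> [18]
dequeue()->18, []
enqueue(23) -> [23]
enqueue(26) -> [23, 26]
enqueue(21) -> [23, 26, 21]
enqueue(33) -> [23, 26, 21, 33]

Final queue: [23, 26, 21, 33]


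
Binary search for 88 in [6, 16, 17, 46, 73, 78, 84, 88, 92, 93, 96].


Step 1: lo=0, hi=10, mid=5, val=78
Step 2: lo=6, hi=10, mid=8, val=92
Step 3: lo=6, hi=7, mid=6, val=84
Step 4: lo=7, hi=7, mid=7, val=88

Found at index 7


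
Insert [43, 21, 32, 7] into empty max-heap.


Insert 43: [43]
Insert 21: [43, 21]
Insert 32: [43, 21, 32]
Insert 7: [43, 21, 32, 7]

Final heap: [43, 21, 32, 7]


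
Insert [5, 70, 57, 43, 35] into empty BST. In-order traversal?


Insert 5: root
Insert 70: R from 5
Insert 57: R from 5 -> L from 70
Insert 43: R from 5 -> L from 70 -> L from 57
Insert 35: R from 5 -> L from 70 -> L from 57 -> L from 43

In-order: [5, 35, 43, 57, 70]


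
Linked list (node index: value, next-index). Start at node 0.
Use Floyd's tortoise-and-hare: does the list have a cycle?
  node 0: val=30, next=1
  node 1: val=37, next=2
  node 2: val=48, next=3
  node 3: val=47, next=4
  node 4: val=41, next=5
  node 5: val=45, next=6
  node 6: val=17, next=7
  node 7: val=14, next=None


Floyd's tortoise (slow, +1) and hare (fast, +2):
  init: slow=0, fast=0
  step 1: slow=1, fast=2
  step 2: slow=2, fast=4
  step 3: slow=3, fast=6
  step 4: fast 6->7->None, no cycle

Cycle: no


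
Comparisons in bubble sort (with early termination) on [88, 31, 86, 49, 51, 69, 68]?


Algorithm: bubble sort (with early termination)
Input: [88, 31, 86, 49, 51, 69, 68]
Sorted: [31, 49, 51, 68, 69, 86, 88]

18


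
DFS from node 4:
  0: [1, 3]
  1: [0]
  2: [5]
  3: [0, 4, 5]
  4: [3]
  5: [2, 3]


Visit 4, push [3]
Visit 3, push [5, 0]
Visit 0, push [1]
Visit 1, push []
Visit 5, push [2]
Visit 2, push []

DFS order: [4, 3, 0, 1, 5, 2]


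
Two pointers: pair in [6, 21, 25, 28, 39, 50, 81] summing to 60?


lo=0(6)+hi=6(81)=87
lo=0(6)+hi=5(50)=56
lo=1(21)+hi=5(50)=71
lo=1(21)+hi=4(39)=60

Yes: 21+39=60


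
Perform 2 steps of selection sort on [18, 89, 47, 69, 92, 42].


Initial: [18, 89, 47, 69, 92, 42]
Step 1: min=18 at 0
  Swap: [18, 89, 47, 69, 92, 42]
Step 2: min=42 at 5
  Swap: [18, 42, 47, 69, 92, 89]

After 2 steps: [18, 42, 47, 69, 92, 89]


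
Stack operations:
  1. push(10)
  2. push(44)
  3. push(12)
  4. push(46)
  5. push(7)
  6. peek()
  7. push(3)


push(10) -> [10]
push(44) -> [10, 44]
push(12) -> [10, 44, 12]
push(46) -> [10, 44, 12, 46]
push(7) -> [10, 44, 12, 46, 7]
peek()->7
push(3) -> [10, 44, 12, 46, 7, 3]

Final stack: [10, 44, 12, 46, 7, 3]


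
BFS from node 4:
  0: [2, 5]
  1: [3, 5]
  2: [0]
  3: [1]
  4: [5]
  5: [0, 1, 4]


Visit 4, enqueue [5]
Visit 5, enqueue [0, 1]
Visit 0, enqueue [2]
Visit 1, enqueue [3]
Visit 2, enqueue []
Visit 3, enqueue []

BFS order: [4, 5, 0, 1, 2, 3]


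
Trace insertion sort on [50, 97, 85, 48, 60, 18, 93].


Initial: [50, 97, 85, 48, 60, 18, 93]
Insert 97: [50, 97, 85, 48, 60, 18, 93]
Insert 85: [50, 85, 97, 48, 60, 18, 93]
Insert 48: [48, 50, 85, 97, 60, 18, 93]
Insert 60: [48, 50, 60, 85, 97, 18, 93]
Insert 18: [18, 48, 50, 60, 85, 97, 93]
Insert 93: [18, 48, 50, 60, 85, 93, 97]

Sorted: [18, 48, 50, 60, 85, 93, 97]


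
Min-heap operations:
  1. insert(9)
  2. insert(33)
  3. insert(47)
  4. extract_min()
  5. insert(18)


insert(9) -> [9]
insert(33) -> [9, 33]
insert(47) -> [9, 33, 47]
extract_min()->9, [33, 47]
insert(18) -> [18, 47, 33]

Final heap: [18, 47, 33]


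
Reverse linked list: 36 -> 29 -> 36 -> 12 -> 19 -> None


Step 1: curr=36, set curr.next=prev(None) | reversed so far: 36
Step 2: curr=29, set curr.next=prev(36) | reversed so far: 29 -> 36
Step 3: curr=36, set curr.next=prev(29) | reversed so far: 36 -> 29 -> 36
Step 4: curr=12, set curr.next=prev(36) | reversed so far: 12 -> 36 -> 29 -> 36
Step 5: curr=19, set curr.next=prev(12) | reversed so far: 19 -> 12 -> 36 -> 29 -> 36

19 -> 12 -> 36 -> 29 -> 36 -> None


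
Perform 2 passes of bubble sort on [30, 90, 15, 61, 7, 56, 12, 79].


Initial: [30, 90, 15, 61, 7, 56, 12, 79]
Pass 1: [30, 15, 61, 7, 56, 12, 79, 90] (6 swaps)
Pass 2: [15, 30, 7, 56, 12, 61, 79, 90] (4 swaps)

After 2 passes: [15, 30, 7, 56, 12, 61, 79, 90]


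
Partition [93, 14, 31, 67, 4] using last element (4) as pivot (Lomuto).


Pivot: 4
Place pivot at 0: [4, 14, 31, 67, 93]

Partitioned: [4, 14, 31, 67, 93]


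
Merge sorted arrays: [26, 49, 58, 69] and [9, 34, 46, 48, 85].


Take 9 from B
Take 26 from A
Take 34 from B
Take 46 from B
Take 48 from B
Take 49 from A
Take 58 from A
Take 69 from A

Merged: [9, 26, 34, 46, 48, 49, 58, 69, 85]


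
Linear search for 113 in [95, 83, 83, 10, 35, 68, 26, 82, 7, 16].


i=0: 95!=113
i=1: 83!=113
i=2: 83!=113
i=3: 10!=113
i=4: 35!=113
i=5: 68!=113
i=6: 26!=113
i=7: 82!=113
i=8: 7!=113
i=9: 16!=113

Not found, 10 comps


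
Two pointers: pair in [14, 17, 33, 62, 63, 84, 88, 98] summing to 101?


lo=0(14)+hi=7(98)=112
lo=0(14)+hi=6(88)=102
lo=0(14)+hi=5(84)=98
lo=1(17)+hi=5(84)=101

Yes: 17+84=101


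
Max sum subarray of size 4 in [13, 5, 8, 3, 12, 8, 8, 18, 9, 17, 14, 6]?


[0:4]: 29
[1:5]: 28
[2:6]: 31
[3:7]: 31
[4:8]: 46
[5:9]: 43
[6:10]: 52
[7:11]: 58
[8:12]: 46

Max: 58 at [7:11]


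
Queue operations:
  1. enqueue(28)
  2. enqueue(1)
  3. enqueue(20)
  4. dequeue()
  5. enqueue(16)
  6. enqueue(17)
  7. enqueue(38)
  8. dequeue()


enqueue(28) -> [28]
enqueue(1) -> [28, 1]
enqueue(20) -> [28, 1, 20]
dequeue()->28, [1, 20]
enqueue(16) -> [1, 20, 16]
enqueue(17) -> [1, 20, 16, 17]
enqueue(38) -> [1, 20, 16, 17, 38]
dequeue()->1, [20, 16, 17, 38]

Final queue: [20, 16, 17, 38]


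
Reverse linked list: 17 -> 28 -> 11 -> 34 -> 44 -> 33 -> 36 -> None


Step 1: curr=17, set curr.next=prev(None) | reversed so far: 17
Step 2: curr=28, set curr.next=prev(17) | reversed so far: 28 -> 17
Step 3: curr=11, set curr.next=prev(28) | reversed so far: 11 -> 28 -> 17
Step 4: curr=34, set curr.next=prev(11) | reversed so far: 34 -> 11 -> 28 -> 17
Step 5: curr=44, set curr.next=prev(34) | reversed so far: 44 -> 34 -> 11 -> 28 -> 17
Step 6: curr=33, set curr.next=prev(44) | reversed so far: 33 -> 44 -> 34 -> 11 -> 28 -> 17
Step 7: curr=36, set curr.next=prev(33) | reversed so far: 36 -> 33 -> 44 -> 34 -> 11 -> 28 -> 17

36 -> 33 -> 44 -> 34 -> 11 -> 28 -> 17 -> None


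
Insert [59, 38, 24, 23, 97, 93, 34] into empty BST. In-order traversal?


Insert 59: root
Insert 38: L from 59
Insert 24: L from 59 -> L from 38
Insert 23: L from 59 -> L from 38 -> L from 24
Insert 97: R from 59
Insert 93: R from 59 -> L from 97
Insert 34: L from 59 -> L from 38 -> R from 24

In-order: [23, 24, 34, 38, 59, 93, 97]


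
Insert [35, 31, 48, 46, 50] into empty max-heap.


Insert 35: [35]
Insert 31: [35, 31]
Insert 48: [48, 31, 35]
Insert 46: [48, 46, 35, 31]
Insert 50: [50, 48, 35, 31, 46]

Final heap: [50, 48, 35, 31, 46]


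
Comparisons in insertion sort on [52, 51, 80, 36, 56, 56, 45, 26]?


Algorithm: insertion sort
Input: [52, 51, 80, 36, 56, 56, 45, 26]
Sorted: [26, 36, 45, 51, 52, 56, 56, 80]

22


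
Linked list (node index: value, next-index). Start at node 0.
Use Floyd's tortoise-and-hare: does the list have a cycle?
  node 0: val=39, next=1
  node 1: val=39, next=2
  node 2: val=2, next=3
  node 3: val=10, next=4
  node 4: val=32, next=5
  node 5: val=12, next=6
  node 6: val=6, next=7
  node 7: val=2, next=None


Floyd's tortoise (slow, +1) and hare (fast, +2):
  init: slow=0, fast=0
  step 1: slow=1, fast=2
  step 2: slow=2, fast=4
  step 3: slow=3, fast=6
  step 4: fast 6->7->None, no cycle

Cycle: no


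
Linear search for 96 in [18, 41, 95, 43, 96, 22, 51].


i=0: 18!=96
i=1: 41!=96
i=2: 95!=96
i=3: 43!=96
i=4: 96==96 found!

Found at 4, 5 comps


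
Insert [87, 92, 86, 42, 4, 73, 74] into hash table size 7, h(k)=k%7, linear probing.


Insert 87: h=3 -> slot 3
Insert 92: h=1 -> slot 1
Insert 86: h=2 -> slot 2
Insert 42: h=0 -> slot 0
Insert 4: h=4 -> slot 4
Insert 73: h=3, 2 probes -> slot 5
Insert 74: h=4, 2 probes -> slot 6

Table: [42, 92, 86, 87, 4, 73, 74]


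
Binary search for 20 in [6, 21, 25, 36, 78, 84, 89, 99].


Step 1: lo=0, hi=7, mid=3, val=36
Step 2: lo=0, hi=2, mid=1, val=21
Step 3: lo=0, hi=0, mid=0, val=6

Not found


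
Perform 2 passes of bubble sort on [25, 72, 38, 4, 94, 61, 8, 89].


Initial: [25, 72, 38, 4, 94, 61, 8, 89]
Pass 1: [25, 38, 4, 72, 61, 8, 89, 94] (5 swaps)
Pass 2: [25, 4, 38, 61, 8, 72, 89, 94] (3 swaps)

After 2 passes: [25, 4, 38, 61, 8, 72, 89, 94]


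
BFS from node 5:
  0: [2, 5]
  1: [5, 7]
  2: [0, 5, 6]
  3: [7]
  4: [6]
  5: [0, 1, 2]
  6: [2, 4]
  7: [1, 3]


Visit 5, enqueue [0, 1, 2]
Visit 0, enqueue []
Visit 1, enqueue [7]
Visit 2, enqueue [6]
Visit 7, enqueue [3]
Visit 6, enqueue [4]
Visit 3, enqueue []
Visit 4, enqueue []

BFS order: [5, 0, 1, 2, 7, 6, 3, 4]


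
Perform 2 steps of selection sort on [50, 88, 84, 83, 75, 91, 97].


Initial: [50, 88, 84, 83, 75, 91, 97]
Step 1: min=50 at 0
  Swap: [50, 88, 84, 83, 75, 91, 97]
Step 2: min=75 at 4
  Swap: [50, 75, 84, 83, 88, 91, 97]

After 2 steps: [50, 75, 84, 83, 88, 91, 97]


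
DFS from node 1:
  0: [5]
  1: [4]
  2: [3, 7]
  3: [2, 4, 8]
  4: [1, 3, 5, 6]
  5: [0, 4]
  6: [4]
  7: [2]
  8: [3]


Visit 1, push [4]
Visit 4, push [6, 5, 3]
Visit 3, push [8, 2]
Visit 2, push [7]
Visit 7, push []
Visit 8, push []
Visit 5, push [0]
Visit 0, push []
Visit 6, push []

DFS order: [1, 4, 3, 2, 7, 8, 5, 0, 6]


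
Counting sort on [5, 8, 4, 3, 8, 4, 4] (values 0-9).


Input: [5, 8, 4, 3, 8, 4, 4]
Counts: [0, 0, 0, 1, 3, 1, 0, 0, 2, 0]

Sorted: [3, 4, 4, 4, 5, 8, 8]


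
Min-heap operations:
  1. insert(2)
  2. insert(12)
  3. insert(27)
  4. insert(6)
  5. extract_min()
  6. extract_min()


insert(2) -> [2]
insert(12) -> [2, 12]
insert(27) -> [2, 12, 27]
insert(6) -> [2, 6, 27, 12]
extract_min()->2, [6, 12, 27]
extract_min()->6, [12, 27]

Final heap: [12, 27]


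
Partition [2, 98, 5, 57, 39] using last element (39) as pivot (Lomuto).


Pivot: 39
  2 <= 39: advance i (no swap)
  5 <= 39: swap -> [2, 5, 98, 57, 39]
Place pivot at 2: [2, 5, 39, 57, 98]

Partitioned: [2, 5, 39, 57, 98]


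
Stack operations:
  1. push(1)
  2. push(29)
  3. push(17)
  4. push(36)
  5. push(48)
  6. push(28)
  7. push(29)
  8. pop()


push(1) -> [1]
push(29) -> [1, 29]
push(17) -> [1, 29, 17]
push(36) -> [1, 29, 17, 36]
push(48) -> [1, 29, 17, 36, 48]
push(28) -> [1, 29, 17, 36, 48, 28]
push(29) -> [1, 29, 17, 36, 48, 28, 29]
pop()->29, [1, 29, 17, 36, 48, 28]

Final stack: [1, 29, 17, 36, 48, 28]


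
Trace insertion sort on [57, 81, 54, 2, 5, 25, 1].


Initial: [57, 81, 54, 2, 5, 25, 1]
Insert 81: [57, 81, 54, 2, 5, 25, 1]
Insert 54: [54, 57, 81, 2, 5, 25, 1]
Insert 2: [2, 54, 57, 81, 5, 25, 1]
Insert 5: [2, 5, 54, 57, 81, 25, 1]
Insert 25: [2, 5, 25, 54, 57, 81, 1]
Insert 1: [1, 2, 5, 25, 54, 57, 81]

Sorted: [1, 2, 5, 25, 54, 57, 81]


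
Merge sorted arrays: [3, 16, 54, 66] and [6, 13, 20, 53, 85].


Take 3 from A
Take 6 from B
Take 13 from B
Take 16 from A
Take 20 from B
Take 53 from B
Take 54 from A
Take 66 from A

Merged: [3, 6, 13, 16, 20, 53, 54, 66, 85]


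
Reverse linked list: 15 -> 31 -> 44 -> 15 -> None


Step 1: curr=15, set curr.next=prev(None) | reversed so far: 15
Step 2: curr=31, set curr.next=prev(15) | reversed so far: 31 -> 15
Step 3: curr=44, set curr.next=prev(31) | reversed so far: 44 -> 31 -> 15
Step 4: curr=15, set curr.next=prev(44) | reversed so far: 15 -> 44 -> 31 -> 15

15 -> 44 -> 31 -> 15 -> None


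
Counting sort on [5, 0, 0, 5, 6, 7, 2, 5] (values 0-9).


Input: [5, 0, 0, 5, 6, 7, 2, 5]
Counts: [2, 0, 1, 0, 0, 3, 1, 1, 0, 0]

Sorted: [0, 0, 2, 5, 5, 5, 6, 7]


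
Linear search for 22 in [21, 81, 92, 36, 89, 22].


i=0: 21!=22
i=1: 81!=22
i=2: 92!=22
i=3: 36!=22
i=4: 89!=22
i=5: 22==22 found!

Found at 5, 6 comps


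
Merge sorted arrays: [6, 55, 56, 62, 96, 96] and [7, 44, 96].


Take 6 from A
Take 7 from B
Take 44 from B
Take 55 from A
Take 56 from A
Take 62 from A
Take 96 from A
Take 96 from A

Merged: [6, 7, 44, 55, 56, 62, 96, 96, 96]


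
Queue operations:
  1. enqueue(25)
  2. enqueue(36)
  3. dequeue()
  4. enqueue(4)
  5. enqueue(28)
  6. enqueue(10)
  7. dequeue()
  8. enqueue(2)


enqueue(25) -> [25]
enqueue(36) -> [25, 36]
dequeue()->25, [36]
enqueue(4) -> [36, 4]
enqueue(28) -> [36, 4, 28]
enqueue(10) -> [36, 4, 28, 10]
dequeue()->36, [4, 28, 10]
enqueue(2) -> [4, 28, 10, 2]

Final queue: [4, 28, 10, 2]


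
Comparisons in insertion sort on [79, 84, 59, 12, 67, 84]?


Algorithm: insertion sort
Input: [79, 84, 59, 12, 67, 84]
Sorted: [12, 59, 67, 79, 84, 84]

10


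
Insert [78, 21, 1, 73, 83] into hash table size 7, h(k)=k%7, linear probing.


Insert 78: h=1 -> slot 1
Insert 21: h=0 -> slot 0
Insert 1: h=1, 1 probes -> slot 2
Insert 73: h=3 -> slot 3
Insert 83: h=6 -> slot 6

Table: [21, 78, 1, 73, None, None, 83]


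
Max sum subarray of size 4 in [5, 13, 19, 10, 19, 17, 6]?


[0:4]: 47
[1:5]: 61
[2:6]: 65
[3:7]: 52

Max: 65 at [2:6]


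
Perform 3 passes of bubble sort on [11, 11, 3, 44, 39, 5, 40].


Initial: [11, 11, 3, 44, 39, 5, 40]
Pass 1: [11, 3, 11, 39, 5, 40, 44] (4 swaps)
Pass 2: [3, 11, 11, 5, 39, 40, 44] (2 swaps)
Pass 3: [3, 11, 5, 11, 39, 40, 44] (1 swaps)

After 3 passes: [3, 11, 5, 11, 39, 40, 44]


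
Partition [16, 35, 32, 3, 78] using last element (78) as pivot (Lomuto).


Pivot: 78
  16 <= 78: advance i (no swap)
  35 <= 78: advance i (no swap)
  32 <= 78: advance i (no swap)
  3 <= 78: advance i (no swap)
Place pivot at 4: [16, 35, 32, 3, 78]

Partitioned: [16, 35, 32, 3, 78]


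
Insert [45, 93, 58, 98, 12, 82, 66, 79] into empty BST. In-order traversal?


Insert 45: root
Insert 93: R from 45
Insert 58: R from 45 -> L from 93
Insert 98: R from 45 -> R from 93
Insert 12: L from 45
Insert 82: R from 45 -> L from 93 -> R from 58
Insert 66: R from 45 -> L from 93 -> R from 58 -> L from 82
Insert 79: R from 45 -> L from 93 -> R from 58 -> L from 82 -> R from 66

In-order: [12, 45, 58, 66, 79, 82, 93, 98]


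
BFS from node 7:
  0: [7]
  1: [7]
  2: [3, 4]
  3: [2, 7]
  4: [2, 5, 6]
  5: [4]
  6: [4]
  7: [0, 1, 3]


Visit 7, enqueue [0, 1, 3]
Visit 0, enqueue []
Visit 1, enqueue []
Visit 3, enqueue [2]
Visit 2, enqueue [4]
Visit 4, enqueue [5, 6]
Visit 5, enqueue []
Visit 6, enqueue []

BFS order: [7, 0, 1, 3, 2, 4, 5, 6]


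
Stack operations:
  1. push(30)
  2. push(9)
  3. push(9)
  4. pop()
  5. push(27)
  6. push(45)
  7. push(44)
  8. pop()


push(30) -> [30]
push(9) -> [30, 9]
push(9) -> [30, 9, 9]
pop()->9, [30, 9]
push(27) -> [30, 9, 27]
push(45) -> [30, 9, 27, 45]
push(44) -> [30, 9, 27, 45, 44]
pop()->44, [30, 9, 27, 45]

Final stack: [30, 9, 27, 45]


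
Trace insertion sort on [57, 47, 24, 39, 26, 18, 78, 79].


Initial: [57, 47, 24, 39, 26, 18, 78, 79]
Insert 47: [47, 57, 24, 39, 26, 18, 78, 79]
Insert 24: [24, 47, 57, 39, 26, 18, 78, 79]
Insert 39: [24, 39, 47, 57, 26, 18, 78, 79]
Insert 26: [24, 26, 39, 47, 57, 18, 78, 79]
Insert 18: [18, 24, 26, 39, 47, 57, 78, 79]
Insert 78: [18, 24, 26, 39, 47, 57, 78, 79]
Insert 79: [18, 24, 26, 39, 47, 57, 78, 79]

Sorted: [18, 24, 26, 39, 47, 57, 78, 79]


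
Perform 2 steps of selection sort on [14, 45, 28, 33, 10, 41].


Initial: [14, 45, 28, 33, 10, 41]
Step 1: min=10 at 4
  Swap: [10, 45, 28, 33, 14, 41]
Step 2: min=14 at 4
  Swap: [10, 14, 28, 33, 45, 41]

After 2 steps: [10, 14, 28, 33, 45, 41]


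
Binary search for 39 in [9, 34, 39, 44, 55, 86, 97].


Step 1: lo=0, hi=6, mid=3, val=44
Step 2: lo=0, hi=2, mid=1, val=34
Step 3: lo=2, hi=2, mid=2, val=39

Found at index 2


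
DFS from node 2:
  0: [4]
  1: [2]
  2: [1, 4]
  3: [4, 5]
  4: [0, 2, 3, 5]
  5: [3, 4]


Visit 2, push [4, 1]
Visit 1, push []
Visit 4, push [5, 3, 0]
Visit 0, push []
Visit 3, push [5]
Visit 5, push []

DFS order: [2, 1, 4, 0, 3, 5]


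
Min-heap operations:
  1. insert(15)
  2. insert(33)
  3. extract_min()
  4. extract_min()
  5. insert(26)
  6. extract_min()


insert(15) -> [15]
insert(33) -> [15, 33]
extract_min()->15, [33]
extract_min()->33, []
insert(26) -> [26]
extract_min()->26, []

Final heap: []


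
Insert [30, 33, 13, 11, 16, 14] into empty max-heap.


Insert 30: [30]
Insert 33: [33, 30]
Insert 13: [33, 30, 13]
Insert 11: [33, 30, 13, 11]
Insert 16: [33, 30, 13, 11, 16]
Insert 14: [33, 30, 14, 11, 16, 13]

Final heap: [33, 30, 14, 11, 16, 13]


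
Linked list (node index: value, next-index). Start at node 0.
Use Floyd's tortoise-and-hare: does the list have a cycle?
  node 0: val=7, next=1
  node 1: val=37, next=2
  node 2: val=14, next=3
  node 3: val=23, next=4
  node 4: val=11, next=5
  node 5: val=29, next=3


Floyd's tortoise (slow, +1) and hare (fast, +2):
  init: slow=0, fast=0
  step 1: slow=1, fast=2
  step 2: slow=2, fast=4
  step 3: slow=3, fast=3
  slow == fast at node 3: cycle detected

Cycle: yes


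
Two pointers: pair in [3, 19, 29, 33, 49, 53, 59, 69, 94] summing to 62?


lo=0(3)+hi=8(94)=97
lo=0(3)+hi=7(69)=72
lo=0(3)+hi=6(59)=62

Yes: 3+59=62


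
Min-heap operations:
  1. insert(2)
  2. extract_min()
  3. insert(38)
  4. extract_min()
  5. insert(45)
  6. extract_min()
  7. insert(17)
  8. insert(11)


insert(2) -> [2]
extract_min()->2, []
insert(38) -> [38]
extract_min()->38, []
insert(45) -> [45]
extract_min()->45, []
insert(17) -> [17]
insert(11) -> [11, 17]

Final heap: [11, 17]


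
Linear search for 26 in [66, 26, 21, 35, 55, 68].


i=0: 66!=26
i=1: 26==26 found!

Found at 1, 2 comps


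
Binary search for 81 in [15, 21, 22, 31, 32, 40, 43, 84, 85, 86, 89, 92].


Step 1: lo=0, hi=11, mid=5, val=40
Step 2: lo=6, hi=11, mid=8, val=85
Step 3: lo=6, hi=7, mid=6, val=43
Step 4: lo=7, hi=7, mid=7, val=84

Not found


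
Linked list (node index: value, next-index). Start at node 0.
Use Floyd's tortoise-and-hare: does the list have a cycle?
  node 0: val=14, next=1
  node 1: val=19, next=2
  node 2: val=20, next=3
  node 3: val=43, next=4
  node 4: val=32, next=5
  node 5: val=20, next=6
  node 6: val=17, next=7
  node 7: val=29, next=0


Floyd's tortoise (slow, +1) and hare (fast, +2):
  init: slow=0, fast=0
  step 1: slow=1, fast=2
  step 2: slow=2, fast=4
  step 3: slow=3, fast=6
  step 4: slow=4, fast=0
  step 5: slow=5, fast=2
  step 6: slow=6, fast=4
  step 7: slow=7, fast=6
  step 8: slow=0, fast=0
  slow == fast at node 0: cycle detected

Cycle: yes


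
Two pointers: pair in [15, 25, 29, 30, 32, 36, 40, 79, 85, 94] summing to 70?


lo=0(15)+hi=9(94)=109
lo=0(15)+hi=8(85)=100
lo=0(15)+hi=7(79)=94
lo=0(15)+hi=6(40)=55
lo=1(25)+hi=6(40)=65
lo=2(29)+hi=6(40)=69
lo=3(30)+hi=6(40)=70

Yes: 30+40=70


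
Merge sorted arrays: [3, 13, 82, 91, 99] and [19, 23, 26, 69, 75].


Take 3 from A
Take 13 from A
Take 19 from B
Take 23 from B
Take 26 from B
Take 69 from B
Take 75 from B

Merged: [3, 13, 19, 23, 26, 69, 75, 82, 91, 99]


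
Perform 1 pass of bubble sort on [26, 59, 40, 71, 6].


Initial: [26, 59, 40, 71, 6]
Pass 1: [26, 40, 59, 6, 71] (2 swaps)

After 1 pass: [26, 40, 59, 6, 71]


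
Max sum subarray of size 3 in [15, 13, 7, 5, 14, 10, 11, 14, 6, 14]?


[0:3]: 35
[1:4]: 25
[2:5]: 26
[3:6]: 29
[4:7]: 35
[5:8]: 35
[6:9]: 31
[7:10]: 34

Max: 35 at [0:3]


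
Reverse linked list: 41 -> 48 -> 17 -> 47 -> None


Step 1: curr=41, set curr.next=prev(None) | reversed so far: 41
Step 2: curr=48, set curr.next=prev(41) | reversed so far: 48 -> 41
Step 3: curr=17, set curr.next=prev(48) | reversed so far: 17 -> 48 -> 41
Step 4: curr=47, set curr.next=prev(17) | reversed so far: 47 -> 17 -> 48 -> 41

47 -> 17 -> 48 -> 41 -> None


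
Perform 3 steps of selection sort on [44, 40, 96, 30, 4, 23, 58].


Initial: [44, 40, 96, 30, 4, 23, 58]
Step 1: min=4 at 4
  Swap: [4, 40, 96, 30, 44, 23, 58]
Step 2: min=23 at 5
  Swap: [4, 23, 96, 30, 44, 40, 58]
Step 3: min=30 at 3
  Swap: [4, 23, 30, 96, 44, 40, 58]

After 3 steps: [4, 23, 30, 96, 44, 40, 58]


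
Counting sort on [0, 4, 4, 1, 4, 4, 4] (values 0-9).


Input: [0, 4, 4, 1, 4, 4, 4]
Counts: [1, 1, 0, 0, 5, 0, 0, 0, 0, 0]

Sorted: [0, 1, 4, 4, 4, 4, 4]


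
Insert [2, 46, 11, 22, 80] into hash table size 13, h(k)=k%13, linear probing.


Insert 2: h=2 -> slot 2
Insert 46: h=7 -> slot 7
Insert 11: h=11 -> slot 11
Insert 22: h=9 -> slot 9
Insert 80: h=2, 1 probes -> slot 3

Table: [None, None, 2, 80, None, None, None, 46, None, 22, None, 11, None]


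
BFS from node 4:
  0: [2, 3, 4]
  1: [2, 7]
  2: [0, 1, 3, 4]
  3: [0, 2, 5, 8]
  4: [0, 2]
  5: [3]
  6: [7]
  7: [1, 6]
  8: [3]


Visit 4, enqueue [0, 2]
Visit 0, enqueue [3]
Visit 2, enqueue [1]
Visit 3, enqueue [5, 8]
Visit 1, enqueue [7]
Visit 5, enqueue []
Visit 8, enqueue []
Visit 7, enqueue [6]
Visit 6, enqueue []

BFS order: [4, 0, 2, 3, 1, 5, 8, 7, 6]


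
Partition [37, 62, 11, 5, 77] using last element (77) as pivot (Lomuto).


Pivot: 77
  37 <= 77: advance i (no swap)
  62 <= 77: advance i (no swap)
  11 <= 77: advance i (no swap)
  5 <= 77: advance i (no swap)
Place pivot at 4: [37, 62, 11, 5, 77]

Partitioned: [37, 62, 11, 5, 77]


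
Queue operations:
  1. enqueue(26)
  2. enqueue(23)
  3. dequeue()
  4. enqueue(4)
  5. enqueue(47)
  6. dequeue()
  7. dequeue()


enqueue(26) -> [26]
enqueue(23) -> [26, 23]
dequeue()->26, [23]
enqueue(4) -> [23, 4]
enqueue(47) -> [23, 4, 47]
dequeue()->23, [4, 47]
dequeue()->4, [47]

Final queue: [47]


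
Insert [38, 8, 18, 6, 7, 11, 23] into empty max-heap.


Insert 38: [38]
Insert 8: [38, 8]
Insert 18: [38, 8, 18]
Insert 6: [38, 8, 18, 6]
Insert 7: [38, 8, 18, 6, 7]
Insert 11: [38, 8, 18, 6, 7, 11]
Insert 23: [38, 8, 23, 6, 7, 11, 18]

Final heap: [38, 8, 23, 6, 7, 11, 18]


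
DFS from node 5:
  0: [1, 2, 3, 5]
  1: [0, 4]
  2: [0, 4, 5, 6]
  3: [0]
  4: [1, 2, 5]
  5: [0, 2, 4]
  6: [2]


Visit 5, push [4, 2, 0]
Visit 0, push [3, 2, 1]
Visit 1, push [4]
Visit 4, push [2]
Visit 2, push [6]
Visit 6, push []
Visit 3, push []

DFS order: [5, 0, 1, 4, 2, 6, 3]


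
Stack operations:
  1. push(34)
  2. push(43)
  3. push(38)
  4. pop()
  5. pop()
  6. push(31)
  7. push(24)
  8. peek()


push(34) -> [34]
push(43) -> [34, 43]
push(38) -> [34, 43, 38]
pop()->38, [34, 43]
pop()->43, [34]
push(31) -> [34, 31]
push(24) -> [34, 31, 24]
peek()->24

Final stack: [34, 31, 24]
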